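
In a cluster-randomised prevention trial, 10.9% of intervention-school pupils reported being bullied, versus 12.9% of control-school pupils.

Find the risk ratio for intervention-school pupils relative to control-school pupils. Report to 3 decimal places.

RR = 0.1090 / 0.1290 = 0.845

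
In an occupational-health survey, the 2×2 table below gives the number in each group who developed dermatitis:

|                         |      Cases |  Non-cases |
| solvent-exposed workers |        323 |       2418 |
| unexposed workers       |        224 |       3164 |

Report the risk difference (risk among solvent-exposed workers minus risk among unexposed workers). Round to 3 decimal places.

RD = 0.052

risk, solvent-exposed workers = 323/2741 = 0.1178
risk, unexposed workers = 224/3388 = 0.0661
risk difference = 0.1178 − 0.0661 = 0.052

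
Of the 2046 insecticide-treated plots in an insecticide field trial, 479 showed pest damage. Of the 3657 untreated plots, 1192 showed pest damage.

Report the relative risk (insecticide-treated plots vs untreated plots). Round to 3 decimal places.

0.718

risk, insecticide-treated plots = 479/2046 = 0.2341
risk, untreated plots = 1192/3657 = 0.3260
RR = 0.2341 / 0.3260 = 0.718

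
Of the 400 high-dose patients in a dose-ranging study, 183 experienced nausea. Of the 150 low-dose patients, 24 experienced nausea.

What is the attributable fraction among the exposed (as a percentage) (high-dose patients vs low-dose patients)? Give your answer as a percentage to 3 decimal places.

risk, high-dose patients = 183/400 = 0.4575
risk, low-dose patients = 24/150 = 0.1600
AR% = (0.4575 − 0.1600) / 0.4575 = 0.6503 → 65.027%

AR%: 65.027%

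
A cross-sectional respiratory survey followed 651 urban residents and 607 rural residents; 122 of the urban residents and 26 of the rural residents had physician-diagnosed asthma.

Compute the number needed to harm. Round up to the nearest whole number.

risk, urban residents = 122/651 = 0.187404
risk, rural residents = 26/607 = 0.042834
absolute risk difference = 0.144570
1 / 0.144570 = 6.917 → round up → 7

7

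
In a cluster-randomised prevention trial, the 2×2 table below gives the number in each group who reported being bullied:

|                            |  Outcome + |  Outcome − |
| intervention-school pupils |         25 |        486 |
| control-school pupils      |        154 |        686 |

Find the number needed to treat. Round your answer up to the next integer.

risk, intervention-school pupils = 25/511 = 0.048924
risk, control-school pupils = 154/840 = 0.183333
absolute risk difference = 0.134410
1 / 0.134410 = 7.440 → round up → 8

NNT: 8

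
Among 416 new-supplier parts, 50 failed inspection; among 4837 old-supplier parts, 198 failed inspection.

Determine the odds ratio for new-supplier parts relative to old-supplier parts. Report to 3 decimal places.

odds, new-supplier parts = 50/366 = 0.13661
odds, old-supplier parts = 198/4639 = 0.04268
OR = 0.13661 / 0.04268 = 3.201

3.201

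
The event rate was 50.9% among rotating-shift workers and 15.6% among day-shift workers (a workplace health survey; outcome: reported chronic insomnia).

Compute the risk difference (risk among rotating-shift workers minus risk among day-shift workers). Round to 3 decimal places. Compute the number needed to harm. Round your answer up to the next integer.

RD = 0.353; NNH = 3

risk difference = 0.5090 − 0.1560 = 0.353
absolute risk difference = 0.353000
1 / 0.353000 = 2.833 → round up → 3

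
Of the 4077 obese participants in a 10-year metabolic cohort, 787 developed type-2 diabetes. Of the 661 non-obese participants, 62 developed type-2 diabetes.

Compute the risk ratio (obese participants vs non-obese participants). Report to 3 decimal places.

risk, obese participants = 787/4077 = 0.1930
risk, non-obese participants = 62/661 = 0.0938
RR = 0.1930 / 0.0938 = 2.058

2.058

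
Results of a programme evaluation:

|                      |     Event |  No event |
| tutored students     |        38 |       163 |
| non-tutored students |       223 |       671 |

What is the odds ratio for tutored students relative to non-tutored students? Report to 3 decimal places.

OR = 0.701

odds, tutored students = 38/163 = 0.2331
odds, non-tutored students = 223/671 = 0.3323
OR = 0.2331 / 0.3323 = 0.701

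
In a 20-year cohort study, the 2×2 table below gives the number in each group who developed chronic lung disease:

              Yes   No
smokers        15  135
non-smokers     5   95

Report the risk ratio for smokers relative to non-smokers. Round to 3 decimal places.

RR ≈ 2.000

risk, smokers = 15/150 = 0.1000
risk, non-smokers = 5/100 = 0.0500
RR = 0.1000 / 0.0500 = 2.000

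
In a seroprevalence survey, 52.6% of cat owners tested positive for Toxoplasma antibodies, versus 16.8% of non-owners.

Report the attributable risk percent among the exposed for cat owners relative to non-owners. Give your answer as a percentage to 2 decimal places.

AR% = (0.5260 − 0.1680) / 0.5260 = 0.6806 → 68.06%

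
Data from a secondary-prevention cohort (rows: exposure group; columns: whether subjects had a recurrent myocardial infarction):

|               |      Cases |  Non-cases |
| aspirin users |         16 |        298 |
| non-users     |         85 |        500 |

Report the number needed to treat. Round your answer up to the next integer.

11

risk, aspirin users = 16/314 = 0.050955
risk, non-users = 85/585 = 0.145299
absolute risk difference = 0.094344
1 / 0.094344 = 10.600 → round up → 11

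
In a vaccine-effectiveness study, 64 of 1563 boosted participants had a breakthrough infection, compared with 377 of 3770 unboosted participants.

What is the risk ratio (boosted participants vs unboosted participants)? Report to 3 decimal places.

0.409

risk, boosted participants = 64/1563 = 0.04095
risk, unboosted participants = 377/3770 = 0.10000
RR = 0.04095 / 0.10000 = 0.409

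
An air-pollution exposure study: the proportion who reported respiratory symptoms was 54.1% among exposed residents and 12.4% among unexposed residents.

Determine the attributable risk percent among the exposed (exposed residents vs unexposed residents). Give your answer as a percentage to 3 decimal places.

AR% = (0.5410 − 0.1240) / 0.5410 = 0.7708 → 77.079%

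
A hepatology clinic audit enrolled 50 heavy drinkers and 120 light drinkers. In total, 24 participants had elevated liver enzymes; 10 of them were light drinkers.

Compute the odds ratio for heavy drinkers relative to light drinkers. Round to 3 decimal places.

OR: 4.278

heavy drinkers with the outcome: 24 − 10 = 14
heavy drinkers without the outcome: 50 − 14 = 36
light drinkers without the outcome: 120 − 10 = 110
OR = (14 × 110) / (36 × 10) = 1540/360 ≈ 4.278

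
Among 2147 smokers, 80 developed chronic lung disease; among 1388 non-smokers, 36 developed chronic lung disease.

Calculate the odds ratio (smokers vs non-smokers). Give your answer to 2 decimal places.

odds, smokers = 80/2067 = 0.03870
odds, non-smokers = 36/1352 = 0.02663
OR = 0.03870 / 0.02663 = 1.45

OR = 1.45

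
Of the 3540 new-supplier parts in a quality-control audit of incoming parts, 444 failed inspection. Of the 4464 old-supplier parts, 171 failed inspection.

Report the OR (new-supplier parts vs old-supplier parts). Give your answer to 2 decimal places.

OR ≈ 3.60

odds, new-supplier parts = 444/3096 = 0.14341
odds, old-supplier parts = 171/4293 = 0.03983
OR = 0.14341 / 0.03983 = 3.60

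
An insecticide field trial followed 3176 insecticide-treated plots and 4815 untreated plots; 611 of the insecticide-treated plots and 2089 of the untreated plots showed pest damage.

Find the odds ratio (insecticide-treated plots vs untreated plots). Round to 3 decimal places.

OR = (611 × 2726) / (2565 × 2089) = 1665586/5358285 ≈ 0.311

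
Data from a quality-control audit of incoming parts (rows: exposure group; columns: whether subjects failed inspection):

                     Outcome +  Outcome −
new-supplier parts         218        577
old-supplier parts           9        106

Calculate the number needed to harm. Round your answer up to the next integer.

6

risk, new-supplier parts = 218/795 = 0.274214
risk, old-supplier parts = 9/115 = 0.078261
absolute risk difference = 0.195953
1 / 0.195953 = 5.103 → round up → 6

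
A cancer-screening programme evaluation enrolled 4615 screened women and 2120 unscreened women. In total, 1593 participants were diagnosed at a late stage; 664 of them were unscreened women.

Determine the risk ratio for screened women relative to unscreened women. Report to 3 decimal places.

RR: 0.643

screened women with the outcome: 1593 − 664 = 929
screened women without the outcome: 4615 − 929 = 3686
unscreened women without the outcome: 2120 − 664 = 1456
risk, screened women = 929/4615 = 0.2013
risk, unscreened women = 664/2120 = 0.3132
RR = 0.2013 / 0.3132 = 0.643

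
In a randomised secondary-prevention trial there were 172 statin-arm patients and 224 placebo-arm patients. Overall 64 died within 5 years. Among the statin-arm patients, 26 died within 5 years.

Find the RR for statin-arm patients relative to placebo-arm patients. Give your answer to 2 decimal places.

statin-arm patients without the outcome: 172 − 26 = 146
placebo-arm patients with the outcome: 64 − 26 = 38
placebo-arm patients without the outcome: 224 − 38 = 186
risk, statin-arm patients = 26/172 = 0.1512
risk, placebo-arm patients = 38/224 = 0.1696
RR = 0.1512 / 0.1696 = 0.89

RR: 0.89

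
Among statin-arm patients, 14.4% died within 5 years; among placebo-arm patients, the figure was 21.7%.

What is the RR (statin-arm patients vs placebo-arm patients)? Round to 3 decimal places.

RR = 0.1440 / 0.2170 = 0.664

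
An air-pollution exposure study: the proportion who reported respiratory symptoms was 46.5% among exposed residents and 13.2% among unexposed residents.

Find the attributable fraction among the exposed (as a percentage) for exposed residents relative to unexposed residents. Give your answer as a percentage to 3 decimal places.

AR% = (0.4650 − 0.1320) / 0.4650 = 0.7161 → 71.613%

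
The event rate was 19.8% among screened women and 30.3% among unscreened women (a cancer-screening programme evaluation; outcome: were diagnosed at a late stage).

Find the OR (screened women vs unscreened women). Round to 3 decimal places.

odds, screened women = 0.1980/0.8020 = 0.2469
odds, unscreened women = 0.3030/0.6970 = 0.4347
OR = 0.2469 / 0.4347 = 0.568

OR: 0.568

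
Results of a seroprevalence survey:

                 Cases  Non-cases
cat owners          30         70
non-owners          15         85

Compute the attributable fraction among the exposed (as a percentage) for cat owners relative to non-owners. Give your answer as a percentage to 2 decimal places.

risk, cat owners = 30/100 = 0.3000
risk, non-owners = 15/100 = 0.1500
AR% = (0.3000 − 0.1500) / 0.3000 = 0.5000 → 50.00%

AR%: 50.00%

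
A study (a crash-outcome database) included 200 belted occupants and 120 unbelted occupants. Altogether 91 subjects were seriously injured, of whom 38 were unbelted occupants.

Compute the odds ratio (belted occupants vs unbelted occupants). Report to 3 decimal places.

belted occupants with the outcome: 91 − 38 = 53
belted occupants without the outcome: 200 − 53 = 147
unbelted occupants without the outcome: 120 − 38 = 82
OR = (53 × 82) / (147 × 38) = 4346/5586 ≈ 0.778

0.778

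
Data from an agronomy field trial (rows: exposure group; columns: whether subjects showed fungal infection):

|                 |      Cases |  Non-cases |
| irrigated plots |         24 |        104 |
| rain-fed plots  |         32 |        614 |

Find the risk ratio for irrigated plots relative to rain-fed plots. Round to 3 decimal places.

3.785

risk, irrigated plots = 24/128 = 0.18750
risk, rain-fed plots = 32/646 = 0.04954
RR = 0.18750 / 0.04954 = 3.785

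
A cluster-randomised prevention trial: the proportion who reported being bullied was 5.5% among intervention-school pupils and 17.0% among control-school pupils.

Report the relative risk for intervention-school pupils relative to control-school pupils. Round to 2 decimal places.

RR = 0.0550 / 0.1700 = 0.32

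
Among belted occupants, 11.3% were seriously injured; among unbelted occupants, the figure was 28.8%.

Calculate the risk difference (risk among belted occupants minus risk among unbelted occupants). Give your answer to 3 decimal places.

risk difference = 0.1130 − 0.2880 = -0.175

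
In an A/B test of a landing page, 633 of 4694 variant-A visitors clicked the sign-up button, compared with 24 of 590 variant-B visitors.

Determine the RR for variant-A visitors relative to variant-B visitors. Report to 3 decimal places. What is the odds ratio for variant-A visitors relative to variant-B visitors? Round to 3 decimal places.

risk, variant-A visitors = 633/4694 = 0.13485
risk, variant-B visitors = 24/590 = 0.04068
RR = 0.13485 / 0.04068 = 3.315
OR = (633 × 566) / (4061 × 24) = 358278/97464 ≈ 3.676

RR = 3.315; OR = 3.676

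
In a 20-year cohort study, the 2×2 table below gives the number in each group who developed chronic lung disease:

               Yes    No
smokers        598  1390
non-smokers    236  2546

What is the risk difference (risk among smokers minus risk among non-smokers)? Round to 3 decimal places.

RD = 0.216

risk, smokers = 598/1988 = 0.3008
risk, non-smokers = 236/2782 = 0.0848
risk difference = 0.3008 − 0.0848 = 0.216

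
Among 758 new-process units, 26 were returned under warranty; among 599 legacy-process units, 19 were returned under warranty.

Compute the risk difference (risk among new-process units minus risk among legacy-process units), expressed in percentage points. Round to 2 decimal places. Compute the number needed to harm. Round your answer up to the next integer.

risk, new-process units = 26/758 = 0.03430
risk, legacy-process units = 19/599 = 0.03172
risk difference = 0.03430 − 0.03172 = 0.00258 → 0.26 percentage points
absolute risk difference = 0.002581
1 / 0.002581 = 387.447 → round up → 388

RD = 0.26; NNH = 388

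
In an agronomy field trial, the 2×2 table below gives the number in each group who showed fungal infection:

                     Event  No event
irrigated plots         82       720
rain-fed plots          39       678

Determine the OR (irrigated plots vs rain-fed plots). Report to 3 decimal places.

OR = (82 × 678) / (720 × 39) = 55596/28080 ≈ 1.980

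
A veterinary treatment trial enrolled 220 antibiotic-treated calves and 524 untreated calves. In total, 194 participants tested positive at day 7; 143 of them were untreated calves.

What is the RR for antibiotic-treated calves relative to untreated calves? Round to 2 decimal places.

antibiotic-treated calves with the outcome: 194 − 143 = 51
antibiotic-treated calves without the outcome: 220 − 51 = 169
untreated calves without the outcome: 524 − 143 = 381
risk, antibiotic-treated calves = 51/220 = 0.2318
risk, untreated calves = 143/524 = 0.2729
RR = 0.2318 / 0.2729 = 0.85

0.85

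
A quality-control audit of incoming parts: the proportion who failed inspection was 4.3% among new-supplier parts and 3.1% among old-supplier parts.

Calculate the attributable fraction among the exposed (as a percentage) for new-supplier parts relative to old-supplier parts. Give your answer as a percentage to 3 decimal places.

AR% = (0.04300 − 0.03100) / 0.04300 = 0.2791 → 27.907%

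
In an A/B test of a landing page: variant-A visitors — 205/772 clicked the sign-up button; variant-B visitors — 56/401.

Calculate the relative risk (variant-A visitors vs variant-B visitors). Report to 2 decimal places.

1.90

risk, variant-A visitors = 205/772 = 0.2655
risk, variant-B visitors = 56/401 = 0.1397
RR = 0.2655 / 0.1397 = 1.90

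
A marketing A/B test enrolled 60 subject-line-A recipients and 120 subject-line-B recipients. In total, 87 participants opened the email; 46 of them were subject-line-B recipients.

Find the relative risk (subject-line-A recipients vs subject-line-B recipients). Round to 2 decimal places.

subject-line-A recipients with the outcome: 87 − 46 = 41
subject-line-A recipients without the outcome: 60 − 41 = 19
subject-line-B recipients without the outcome: 120 − 46 = 74
risk, subject-line-A recipients = 41/60 = 0.6833
risk, subject-line-B recipients = 46/120 = 0.3833
RR = 0.6833 / 0.3833 = 1.78

1.78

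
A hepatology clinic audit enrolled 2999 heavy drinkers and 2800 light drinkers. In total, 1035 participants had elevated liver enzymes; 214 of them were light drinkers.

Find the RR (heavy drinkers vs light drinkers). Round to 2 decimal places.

heavy drinkers with the outcome: 1035 − 214 = 821
heavy drinkers without the outcome: 2999 − 821 = 2178
light drinkers without the outcome: 2800 − 214 = 2586
risk, heavy drinkers = 821/2999 = 0.2738
risk, light drinkers = 214/2800 = 0.0764
RR = 0.2738 / 0.0764 = 3.58

RR = 3.58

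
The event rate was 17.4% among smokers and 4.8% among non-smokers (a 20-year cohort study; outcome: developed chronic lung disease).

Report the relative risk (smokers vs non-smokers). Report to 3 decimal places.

RR = 0.17400 / 0.04800 = 3.625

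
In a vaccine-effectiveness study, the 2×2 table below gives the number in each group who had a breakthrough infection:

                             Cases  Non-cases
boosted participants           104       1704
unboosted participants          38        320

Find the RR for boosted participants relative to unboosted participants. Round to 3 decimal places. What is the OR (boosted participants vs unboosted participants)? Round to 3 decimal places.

RR = 0.542; OR = 0.514

risk, boosted participants = 104/1808 = 0.0575
risk, unboosted participants = 38/358 = 0.1061
RR = 0.0575 / 0.1061 = 0.542
OR = (104 × 320) / (1704 × 38) = 33280/64752 ≈ 0.514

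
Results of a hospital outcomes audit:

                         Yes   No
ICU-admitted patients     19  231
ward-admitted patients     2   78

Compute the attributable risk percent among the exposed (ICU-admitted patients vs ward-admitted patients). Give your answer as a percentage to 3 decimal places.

67.105%

risk, ICU-admitted patients = 19/250 = 0.07600
risk, ward-admitted patients = 2/80 = 0.02500
AR% = (0.07600 − 0.02500) / 0.07600 = 0.6711 → 67.105%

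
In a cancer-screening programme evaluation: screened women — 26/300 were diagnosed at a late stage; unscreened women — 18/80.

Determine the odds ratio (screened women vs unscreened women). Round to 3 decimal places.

odds, screened women = 26/274 = 0.0949
odds, unscreened women = 18/62 = 0.2903
OR = 0.0949 / 0.2903 = 0.327

OR ≈ 0.327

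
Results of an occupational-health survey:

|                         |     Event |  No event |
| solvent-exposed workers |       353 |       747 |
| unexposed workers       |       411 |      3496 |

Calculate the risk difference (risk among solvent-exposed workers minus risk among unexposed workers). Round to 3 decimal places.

risk, solvent-exposed workers = 353/1100 = 0.3209
risk, unexposed workers = 411/3907 = 0.1052
risk difference = 0.3209 − 0.1052 = 0.216

RD: 0.216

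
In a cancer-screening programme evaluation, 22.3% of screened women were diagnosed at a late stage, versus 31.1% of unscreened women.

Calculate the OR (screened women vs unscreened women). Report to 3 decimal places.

OR = 0.636

odds, screened women = 0.2230/0.7770 = 0.2870
odds, unscreened women = 0.3110/0.6890 = 0.4514
OR = 0.2870 / 0.4514 = 0.636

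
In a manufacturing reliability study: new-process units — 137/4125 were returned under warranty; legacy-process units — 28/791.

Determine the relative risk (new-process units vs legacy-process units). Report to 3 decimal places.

RR = 0.938

risk, new-process units = 137/4125 = 0.03321
risk, legacy-process units = 28/791 = 0.03540
RR = 0.03321 / 0.03540 = 0.938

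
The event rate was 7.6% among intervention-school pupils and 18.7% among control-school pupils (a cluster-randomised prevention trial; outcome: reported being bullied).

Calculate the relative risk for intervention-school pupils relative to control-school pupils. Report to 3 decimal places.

RR = 0.0760 / 0.1870 = 0.406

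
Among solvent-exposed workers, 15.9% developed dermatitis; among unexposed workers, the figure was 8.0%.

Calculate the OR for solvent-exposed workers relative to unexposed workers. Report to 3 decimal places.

OR = 2.174

odds, solvent-exposed workers = 0.1590/0.8410 = 0.1891
odds, unexposed workers = 0.0800/0.9200 = 0.0870
OR = 0.1891 / 0.0870 = 2.174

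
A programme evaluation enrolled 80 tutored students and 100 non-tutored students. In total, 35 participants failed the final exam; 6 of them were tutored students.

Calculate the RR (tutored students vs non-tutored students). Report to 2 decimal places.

tutored students without the outcome: 80 − 6 = 74
non-tutored students with the outcome: 35 − 6 = 29
non-tutored students without the outcome: 100 − 29 = 71
risk, tutored students = 6/80 = 0.0750
risk, non-tutored students = 29/100 = 0.2900
RR = 0.0750 / 0.2900 = 0.26

RR: 0.26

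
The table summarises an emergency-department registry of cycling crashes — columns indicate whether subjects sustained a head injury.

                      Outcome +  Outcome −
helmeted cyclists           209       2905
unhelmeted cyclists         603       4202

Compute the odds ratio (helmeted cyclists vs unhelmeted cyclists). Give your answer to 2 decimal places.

OR = (209 × 4202) / (2905 × 603) = 878218/1751715 ≈ 0.50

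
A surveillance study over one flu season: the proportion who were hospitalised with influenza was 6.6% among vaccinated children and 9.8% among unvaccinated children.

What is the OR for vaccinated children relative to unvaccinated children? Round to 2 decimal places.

OR: 0.65

odds, vaccinated children = 0.0660/0.9340 = 0.0707
odds, unvaccinated children = 0.0980/0.9020 = 0.1086
OR = 0.0707 / 0.1086 = 0.65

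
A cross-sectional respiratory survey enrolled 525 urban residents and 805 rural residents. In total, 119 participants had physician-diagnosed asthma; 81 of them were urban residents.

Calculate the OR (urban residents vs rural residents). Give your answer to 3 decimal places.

OR ≈ 3.682

urban residents without the outcome: 525 − 81 = 444
rural residents with the outcome: 119 − 81 = 38
rural residents without the outcome: 805 − 38 = 767
OR = (81 × 767) / (444 × 38) = 62127/16872 ≈ 3.682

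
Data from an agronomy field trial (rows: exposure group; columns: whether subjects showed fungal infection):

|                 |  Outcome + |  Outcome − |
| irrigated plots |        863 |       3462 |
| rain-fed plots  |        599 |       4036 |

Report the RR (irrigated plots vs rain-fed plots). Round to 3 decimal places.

RR ≈ 1.544

risk, irrigated plots = 863/4325 = 0.1995
risk, rain-fed plots = 599/4635 = 0.1292
RR = 0.1995 / 0.1292 = 1.544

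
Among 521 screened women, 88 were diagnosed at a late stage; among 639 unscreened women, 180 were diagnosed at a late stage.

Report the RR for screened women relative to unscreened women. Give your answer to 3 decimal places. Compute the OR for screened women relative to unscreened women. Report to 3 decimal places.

RR = 0.600; OR = 0.518

risk, screened women = 88/521 = 0.1689
risk, unscreened women = 180/639 = 0.2817
RR = 0.1689 / 0.2817 = 0.600
odds, screened women = 88/433 = 0.2032
odds, unscreened women = 180/459 = 0.3922
OR = 0.2032 / 0.3922 = 0.518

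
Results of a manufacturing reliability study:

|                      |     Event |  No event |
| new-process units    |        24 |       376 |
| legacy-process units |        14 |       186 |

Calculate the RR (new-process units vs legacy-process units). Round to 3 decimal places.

risk, new-process units = 24/400 = 0.0600
risk, legacy-process units = 14/200 = 0.0700
RR = 0.0600 / 0.0700 = 0.857

RR = 0.857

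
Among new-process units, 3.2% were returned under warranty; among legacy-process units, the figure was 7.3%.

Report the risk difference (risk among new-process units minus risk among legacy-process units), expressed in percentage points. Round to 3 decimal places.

RD ≈ -4.100

risk difference = 0.03200 − 0.07300 = -0.04100 → -4.100 percentage points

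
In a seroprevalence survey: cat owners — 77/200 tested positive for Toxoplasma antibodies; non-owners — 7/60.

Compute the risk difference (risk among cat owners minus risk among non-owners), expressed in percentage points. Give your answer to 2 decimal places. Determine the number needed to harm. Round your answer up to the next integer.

RD = 26.83; NNH = 4

risk, cat owners = 77/200 = 0.3850
risk, non-owners = 7/60 = 0.1167
risk difference = 0.3850 − 0.1167 = 0.2683 → 26.83 percentage points
absolute risk difference = 0.268333
1 / 0.268333 = 3.727 → round up → 4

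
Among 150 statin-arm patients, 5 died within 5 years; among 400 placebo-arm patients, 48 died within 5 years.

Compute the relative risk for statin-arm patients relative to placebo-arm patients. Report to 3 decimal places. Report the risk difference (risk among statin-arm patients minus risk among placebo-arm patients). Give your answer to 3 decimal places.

RR = 0.278; RD = -0.087

risk, statin-arm patients = 5/150 = 0.03333
risk, placebo-arm patients = 48/400 = 0.12000
RR = 0.03333 / 0.12000 = 0.278
risk difference = 0.03333 − 0.12000 = -0.087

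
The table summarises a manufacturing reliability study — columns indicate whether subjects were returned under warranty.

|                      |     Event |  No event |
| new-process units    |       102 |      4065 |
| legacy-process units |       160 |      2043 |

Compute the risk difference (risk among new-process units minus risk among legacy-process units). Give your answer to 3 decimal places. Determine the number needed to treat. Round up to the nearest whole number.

RD = -0.048; NNT = 21

risk, new-process units = 102/4167 = 0.02448
risk, legacy-process units = 160/2203 = 0.07263
risk difference = 0.02448 − 0.07263 = -0.048
absolute risk difference = 0.048150
1 / 0.048150 = 20.768 → round up → 21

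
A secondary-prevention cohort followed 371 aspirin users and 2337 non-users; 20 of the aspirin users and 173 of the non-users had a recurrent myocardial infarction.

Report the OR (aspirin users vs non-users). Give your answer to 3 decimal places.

odds, aspirin users = 20/351 = 0.0570
odds, non-users = 173/2164 = 0.0799
OR = 0.0570 / 0.0799 = 0.713

0.713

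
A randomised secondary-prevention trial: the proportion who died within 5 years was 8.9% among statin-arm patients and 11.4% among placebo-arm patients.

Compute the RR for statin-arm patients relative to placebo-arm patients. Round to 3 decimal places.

RR = 0.0890 / 0.1140 = 0.781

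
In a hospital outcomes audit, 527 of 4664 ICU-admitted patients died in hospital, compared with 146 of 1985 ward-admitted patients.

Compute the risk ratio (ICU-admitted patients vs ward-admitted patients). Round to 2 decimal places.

RR = 1.54

risk, ICU-admitted patients = 527/4664 = 0.1130
risk, ward-admitted patients = 146/1985 = 0.0736
RR = 0.1130 / 0.0736 = 1.54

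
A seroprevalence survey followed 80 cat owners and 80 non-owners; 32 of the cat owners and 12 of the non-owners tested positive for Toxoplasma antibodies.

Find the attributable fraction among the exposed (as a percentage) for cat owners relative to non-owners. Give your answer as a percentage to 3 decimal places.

62.500%

risk, cat owners = 32/80 = 0.4000
risk, non-owners = 12/80 = 0.1500
AR% = (0.4000 − 0.1500) / 0.4000 = 0.6250 → 62.500%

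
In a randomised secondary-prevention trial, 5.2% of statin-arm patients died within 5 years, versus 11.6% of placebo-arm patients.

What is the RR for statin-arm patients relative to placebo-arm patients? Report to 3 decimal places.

RR = 0.0520 / 0.1160 = 0.448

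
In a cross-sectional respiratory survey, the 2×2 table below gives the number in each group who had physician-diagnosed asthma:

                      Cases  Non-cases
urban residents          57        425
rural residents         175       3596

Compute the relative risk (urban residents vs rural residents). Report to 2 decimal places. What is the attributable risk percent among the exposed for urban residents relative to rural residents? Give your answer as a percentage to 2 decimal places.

RR = 2.55; AR% = 60.76%

risk, urban residents = 57/482 = 0.11826
risk, rural residents = 175/3771 = 0.04641
RR = 0.11826 / 0.04641 = 2.55
AR% = (0.11826 − 0.04641) / 0.11826 = 0.6076 → 60.76%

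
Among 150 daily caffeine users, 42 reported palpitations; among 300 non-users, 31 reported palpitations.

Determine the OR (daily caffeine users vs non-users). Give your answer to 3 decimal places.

OR = (42 × 269) / (108 × 31) = 11298/3348 ≈ 3.375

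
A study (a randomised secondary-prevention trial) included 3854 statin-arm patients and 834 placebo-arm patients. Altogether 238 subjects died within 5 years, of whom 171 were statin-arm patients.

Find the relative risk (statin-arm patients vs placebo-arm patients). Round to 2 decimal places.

statin-arm patients without the outcome: 3854 − 171 = 3683
placebo-arm patients with the outcome: 238 − 171 = 67
placebo-arm patients without the outcome: 834 − 67 = 767
risk, statin-arm patients = 171/3854 = 0.04437
risk, placebo-arm patients = 67/834 = 0.08034
RR = 0.04437 / 0.08034 = 0.55

RR: 0.55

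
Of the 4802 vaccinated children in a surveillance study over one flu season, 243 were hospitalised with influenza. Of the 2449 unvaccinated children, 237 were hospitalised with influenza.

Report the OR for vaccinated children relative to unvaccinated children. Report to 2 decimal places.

OR = (243 × 2212) / (4559 × 237) = 537516/1080483 ≈ 0.50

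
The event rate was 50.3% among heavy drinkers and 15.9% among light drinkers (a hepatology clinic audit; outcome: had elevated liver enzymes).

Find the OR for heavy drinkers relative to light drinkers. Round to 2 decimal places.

OR = 5.35

odds, heavy drinkers = 0.5030/0.4970 = 1.0121
odds, light drinkers = 0.1590/0.8410 = 0.1891
OR = 1.0121 / 0.1891 = 5.35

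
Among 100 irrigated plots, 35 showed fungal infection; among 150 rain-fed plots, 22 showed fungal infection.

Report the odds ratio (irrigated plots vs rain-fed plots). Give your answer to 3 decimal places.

odds, irrigated plots = 35/65 = 0.5385
odds, rain-fed plots = 22/128 = 0.1719
OR = 0.5385 / 0.1719 = 3.133

OR: 3.133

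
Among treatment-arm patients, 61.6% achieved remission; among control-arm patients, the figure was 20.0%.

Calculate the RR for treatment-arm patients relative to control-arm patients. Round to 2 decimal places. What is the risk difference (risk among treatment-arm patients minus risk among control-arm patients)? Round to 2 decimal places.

RR = 0.6160 / 0.2000 = 3.08
risk difference = 0.6160 − 0.2000 = 0.42

RR = 3.08; RD = 0.42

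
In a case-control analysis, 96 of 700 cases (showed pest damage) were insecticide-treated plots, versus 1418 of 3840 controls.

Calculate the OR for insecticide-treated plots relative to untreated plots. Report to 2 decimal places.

odds, insecticide-treated plots = 96/1418 = 0.0677
odds, untreated plots = 604/2422 = 0.2494
OR = 0.0677 / 0.2494 = 0.27

0.27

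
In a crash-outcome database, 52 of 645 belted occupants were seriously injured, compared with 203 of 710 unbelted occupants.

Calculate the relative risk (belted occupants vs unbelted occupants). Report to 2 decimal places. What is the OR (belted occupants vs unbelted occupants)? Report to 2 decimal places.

risk, belted occupants = 52/645 = 0.0806
risk, unbelted occupants = 203/710 = 0.2859
RR = 0.0806 / 0.2859 = 0.28
odds, belted occupants = 52/593 = 0.0877
odds, unbelted occupants = 203/507 = 0.4004
OR = 0.0877 / 0.4004 = 0.22

RR = 0.28; OR = 0.22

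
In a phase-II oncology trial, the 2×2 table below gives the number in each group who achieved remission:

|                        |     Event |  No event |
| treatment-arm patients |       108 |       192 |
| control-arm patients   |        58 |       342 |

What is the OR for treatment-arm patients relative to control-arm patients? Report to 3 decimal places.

odds, treatment-arm patients = 108/192 = 0.5625
odds, control-arm patients = 58/342 = 0.1696
OR = 0.5625 / 0.1696 = 3.317

OR ≈ 3.317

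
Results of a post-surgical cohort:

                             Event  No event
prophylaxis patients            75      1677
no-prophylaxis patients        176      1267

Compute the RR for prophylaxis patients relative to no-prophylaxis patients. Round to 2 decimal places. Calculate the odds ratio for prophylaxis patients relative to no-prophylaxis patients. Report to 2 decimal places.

RR = 0.35; OR = 0.32

risk, prophylaxis patients = 75/1752 = 0.04281
risk, no-prophylaxis patients = 176/1443 = 0.12197
RR = 0.04281 / 0.12197 = 0.35
OR = (75 × 1267) / (1677 × 176) = 95025/295152 ≈ 0.32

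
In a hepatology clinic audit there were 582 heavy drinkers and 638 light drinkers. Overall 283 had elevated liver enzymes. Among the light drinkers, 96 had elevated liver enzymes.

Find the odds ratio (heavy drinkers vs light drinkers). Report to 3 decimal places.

OR: 2.673

heavy drinkers with the outcome: 283 − 96 = 187
heavy drinkers without the outcome: 582 − 187 = 395
light drinkers without the outcome: 638 − 96 = 542
odds, heavy drinkers = 187/395 = 0.4734
odds, light drinkers = 96/542 = 0.1771
OR = 0.4734 / 0.1771 = 2.673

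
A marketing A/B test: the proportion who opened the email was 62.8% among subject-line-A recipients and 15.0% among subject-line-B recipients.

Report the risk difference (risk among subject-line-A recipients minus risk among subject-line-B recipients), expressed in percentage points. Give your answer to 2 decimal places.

risk difference = 0.6280 − 0.1500 = 0.4780 → 47.80 percentage points

RD = 47.80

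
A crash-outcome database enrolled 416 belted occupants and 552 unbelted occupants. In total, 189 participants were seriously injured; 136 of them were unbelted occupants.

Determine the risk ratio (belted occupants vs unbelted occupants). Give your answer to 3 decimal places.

RR = 0.517

belted occupants with the outcome: 189 − 136 = 53
belted occupants without the outcome: 416 − 53 = 363
unbelted occupants without the outcome: 552 − 136 = 416
risk, belted occupants = 53/416 = 0.1274
risk, unbelted occupants = 136/552 = 0.2464
RR = 0.1274 / 0.2464 = 0.517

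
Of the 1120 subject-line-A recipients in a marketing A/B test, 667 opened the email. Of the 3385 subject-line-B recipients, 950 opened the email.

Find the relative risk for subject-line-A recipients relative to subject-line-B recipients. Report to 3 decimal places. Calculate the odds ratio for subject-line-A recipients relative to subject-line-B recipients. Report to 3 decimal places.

RR = 2.122; OR = 3.774

risk, subject-line-A recipients = 667/1120 = 0.5955
risk, subject-line-B recipients = 950/3385 = 0.2806
RR = 0.5955 / 0.2806 = 2.122
OR = (667 × 2435) / (453 × 950) = 1624145/430350 ≈ 3.774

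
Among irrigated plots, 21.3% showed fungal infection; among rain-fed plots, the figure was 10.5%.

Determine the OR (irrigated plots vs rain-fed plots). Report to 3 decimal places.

2.307

odds, irrigated plots = 0.2130/0.7870 = 0.2706
odds, rain-fed plots = 0.1050/0.8950 = 0.1173
OR = 0.2706 / 0.1173 = 2.307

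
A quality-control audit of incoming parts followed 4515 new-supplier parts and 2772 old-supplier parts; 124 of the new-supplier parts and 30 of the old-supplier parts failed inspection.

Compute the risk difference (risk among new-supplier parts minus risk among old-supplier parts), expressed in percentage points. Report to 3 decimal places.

risk, new-supplier parts = 124/4515 = 0.02746
risk, old-supplier parts = 30/2772 = 0.01082
risk difference = 0.02746 − 0.01082 = 0.01664 → 1.664 percentage points

RD = 1.664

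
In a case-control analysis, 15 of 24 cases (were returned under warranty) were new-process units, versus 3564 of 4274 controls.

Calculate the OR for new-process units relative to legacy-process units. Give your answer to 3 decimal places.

OR = (15 × 710) / (3564 × 9) = 10650/32076 ≈ 0.332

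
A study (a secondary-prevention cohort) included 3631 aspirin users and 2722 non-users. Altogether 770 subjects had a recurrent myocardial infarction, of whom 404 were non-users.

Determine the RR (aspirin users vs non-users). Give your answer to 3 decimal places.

RR ≈ 0.679

aspirin users with the outcome: 770 − 404 = 366
aspirin users without the outcome: 3631 − 366 = 3265
non-users without the outcome: 2722 − 404 = 2318
risk, aspirin users = 366/3631 = 0.1008
risk, non-users = 404/2722 = 0.1484
RR = 0.1008 / 0.1484 = 0.679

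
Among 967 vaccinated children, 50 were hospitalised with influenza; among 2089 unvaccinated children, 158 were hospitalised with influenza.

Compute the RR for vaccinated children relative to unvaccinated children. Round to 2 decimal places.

RR ≈ 0.68

risk, vaccinated children = 50/967 = 0.0517
risk, unvaccinated children = 158/2089 = 0.0756
RR = 0.0517 / 0.0756 = 0.68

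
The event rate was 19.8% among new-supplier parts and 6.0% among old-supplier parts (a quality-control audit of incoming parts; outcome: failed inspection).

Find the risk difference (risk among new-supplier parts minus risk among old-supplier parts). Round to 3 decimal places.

risk difference = 0.1980 − 0.0600 = 0.138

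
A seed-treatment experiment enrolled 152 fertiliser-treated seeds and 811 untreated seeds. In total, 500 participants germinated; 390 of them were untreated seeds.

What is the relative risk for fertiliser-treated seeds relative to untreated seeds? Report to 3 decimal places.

fertiliser-treated seeds with the outcome: 500 − 390 = 110
fertiliser-treated seeds without the outcome: 152 − 110 = 42
untreated seeds without the outcome: 811 − 390 = 421
risk, fertiliser-treated seeds = 110/152 = 0.7237
risk, untreated seeds = 390/811 = 0.4809
RR = 0.7237 / 0.4809 = 1.505

RR: 1.505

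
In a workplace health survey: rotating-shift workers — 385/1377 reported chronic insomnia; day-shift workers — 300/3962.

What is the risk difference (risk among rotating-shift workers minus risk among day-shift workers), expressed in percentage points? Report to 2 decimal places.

risk, rotating-shift workers = 385/1377 = 0.2796
risk, day-shift workers = 300/3962 = 0.0757
risk difference = 0.2796 − 0.0757 = 0.2039 → 20.39 percentage points

20.39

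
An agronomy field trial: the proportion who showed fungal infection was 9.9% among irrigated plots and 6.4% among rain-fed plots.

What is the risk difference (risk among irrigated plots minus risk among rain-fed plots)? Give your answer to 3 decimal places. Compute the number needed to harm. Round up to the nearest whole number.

risk difference = 0.0990 − 0.0640 = 0.035
absolute risk difference = 0.035000
1 / 0.035000 = 28.571 → round up → 29

RD = 0.035; NNH = 29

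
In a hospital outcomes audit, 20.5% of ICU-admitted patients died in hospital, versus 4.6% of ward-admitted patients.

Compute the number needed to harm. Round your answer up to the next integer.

absolute risk difference = 0.159000
1 / 0.159000 = 6.289 → round up → 7

7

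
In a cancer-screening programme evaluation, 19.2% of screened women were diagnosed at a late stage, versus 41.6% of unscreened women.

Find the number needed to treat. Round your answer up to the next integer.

5

absolute risk difference = 0.224000
1 / 0.224000 = 4.464 → round up → 5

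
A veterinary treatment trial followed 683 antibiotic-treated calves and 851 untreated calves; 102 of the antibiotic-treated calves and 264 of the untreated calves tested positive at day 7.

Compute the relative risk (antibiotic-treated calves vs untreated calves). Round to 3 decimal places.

0.481

risk, antibiotic-treated calves = 102/683 = 0.1493
risk, untreated calves = 264/851 = 0.3102
RR = 0.1493 / 0.3102 = 0.481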